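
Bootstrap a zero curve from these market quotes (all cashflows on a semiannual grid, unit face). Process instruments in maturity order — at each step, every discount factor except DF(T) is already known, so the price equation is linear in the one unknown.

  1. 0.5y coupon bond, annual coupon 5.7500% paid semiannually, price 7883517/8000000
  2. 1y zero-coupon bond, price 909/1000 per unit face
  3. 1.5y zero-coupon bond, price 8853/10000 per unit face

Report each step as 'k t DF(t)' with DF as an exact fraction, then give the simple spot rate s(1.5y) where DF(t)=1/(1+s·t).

1 1/2 9579/10000
2 1 909/1000
3 3/2 8853/10000
s(1.5y) = (1/(8853/10000) − 1)/(3/2) = 2294/26559 ≈ 8.6374%

step 1 [0.5y] bond c/2=23/800: DF=(7883517/8000000 − 23/800·(0))/(1+23/800) = 9579/10000 ≈ 0.957900
step 2 [1y] zero: DF = P = 909/1000 ≈ 0.909000
step 3 [1.5y] zero: DF = P = 8853/10000 ≈ 0.885300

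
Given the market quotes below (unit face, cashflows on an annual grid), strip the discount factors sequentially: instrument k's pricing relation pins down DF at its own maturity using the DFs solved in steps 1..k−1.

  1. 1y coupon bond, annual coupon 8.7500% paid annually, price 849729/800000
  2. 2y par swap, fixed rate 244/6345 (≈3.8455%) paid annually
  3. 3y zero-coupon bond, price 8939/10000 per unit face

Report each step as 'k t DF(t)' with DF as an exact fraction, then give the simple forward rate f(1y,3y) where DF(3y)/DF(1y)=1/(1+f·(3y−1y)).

step 1 [1y] bond c/1=7/80: DF=(849729/800000 − 7/80·(0))/(1+7/80) = 9767/10000 ≈ 0.976700
step 2 [2y] swap r/1=244/6345: DF=(1 − 244/6345·(0.976700))/(1+244/6345) = 2317/2500 ≈ 0.926800
step 3 [3y] zero: DF = P = 8939/10000 ≈ 0.893900

1 1 9767/10000
2 2 2317/2500
3 3 8939/10000
f(1y,3y) = ((9767/10000)/(8939/10000) − 1)/(2) = 414/8939 ≈ 4.6314%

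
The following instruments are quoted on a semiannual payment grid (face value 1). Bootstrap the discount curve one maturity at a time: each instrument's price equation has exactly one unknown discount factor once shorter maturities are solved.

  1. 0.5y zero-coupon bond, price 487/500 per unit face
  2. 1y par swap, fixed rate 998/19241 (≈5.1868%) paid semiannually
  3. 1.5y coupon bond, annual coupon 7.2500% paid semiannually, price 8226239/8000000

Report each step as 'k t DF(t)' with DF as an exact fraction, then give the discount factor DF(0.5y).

step 1 [0.5y] zero: DF = P = 487/500 ≈ 0.974000
step 2 [1y] swap r/2=499/19241: DF=(1 − 499/19241·(0.974000))/(1+499/19241) = 9501/10000 ≈ 0.950100
step 3 [1.5y] bond c/2=29/800: DF=(8226239/8000000 − 29/800·(0.974000+0.950100))/(1+29/800) = 37/40 ≈ 0.925000

1 1/2 487/500
2 1 9501/10000
3 3/2 37/40
DF(0.5y) = 487/500 ≈ 0.974000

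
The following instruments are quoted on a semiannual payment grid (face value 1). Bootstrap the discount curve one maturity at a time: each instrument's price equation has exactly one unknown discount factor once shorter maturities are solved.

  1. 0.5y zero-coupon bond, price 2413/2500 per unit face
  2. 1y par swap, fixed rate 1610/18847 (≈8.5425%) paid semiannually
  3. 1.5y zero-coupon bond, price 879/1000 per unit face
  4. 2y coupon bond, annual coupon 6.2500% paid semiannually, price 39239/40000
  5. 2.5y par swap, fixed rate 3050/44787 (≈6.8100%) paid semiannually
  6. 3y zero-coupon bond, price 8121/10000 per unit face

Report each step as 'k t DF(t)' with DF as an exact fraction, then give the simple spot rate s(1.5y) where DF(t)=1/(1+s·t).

1 1/2 2413/2500
2 1 1839/2000
3 3/2 879/1000
4 2 347/400
5 5/2 339/400
6 3 8121/10000
s(1.5y) = (1/(879/1000) − 1)/(3/2) = 242/2637 ≈ 9.1771%

step 1 [0.5y] zero: DF = P = 2413/2500 ≈ 0.965200
step 2 [1y] swap r/2=805/18847: DF=(1 − 805/18847·(0.965200))/(1+805/18847) = 1839/2000 ≈ 0.919500
step 3 [1.5y] zero: DF = P = 879/1000 ≈ 0.879000
step 4 [2y] bond c/2=1/32: DF=(39239/40000 − 1/32·(0.965200+0.919500+0.879000))/(1+1/32) = 347/400 ≈ 0.867500
step 5 [2.5y] swap r/2=1525/44787: DF=(1 − 1525/44787·(0.965200+0.919500+0.879000+0.867500))/(1+1525/44787) = 339/400 ≈ 0.847500
step 6 [3y] zero: DF = P = 8121/10000 ≈ 0.812100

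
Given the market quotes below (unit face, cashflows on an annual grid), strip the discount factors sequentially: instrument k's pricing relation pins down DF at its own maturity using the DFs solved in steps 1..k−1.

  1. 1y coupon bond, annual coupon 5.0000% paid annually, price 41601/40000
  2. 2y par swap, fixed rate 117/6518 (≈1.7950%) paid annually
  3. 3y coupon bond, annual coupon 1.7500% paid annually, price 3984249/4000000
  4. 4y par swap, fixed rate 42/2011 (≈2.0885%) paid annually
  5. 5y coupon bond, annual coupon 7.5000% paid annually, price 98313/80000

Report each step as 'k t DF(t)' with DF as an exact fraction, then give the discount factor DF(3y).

step 1 [1y] bond c/1=1/20: DF=(41601/40000 − 1/20·(0))/(1+1/20) = 1981/2000 ≈ 0.990500
step 2 [2y] swap r/1=117/6518: DF=(1 − 117/6518·(0.990500))/(1+117/6518) = 9649/10000 ≈ 0.964900
step 3 [3y] bond c/1=7/400: DF=(3984249/4000000 − 7/400·(0.990500+0.964900))/(1+7/400) = 9453/10000 ≈ 0.945300
step 4 [4y] swap r/1=42/2011: DF=(1 − 42/2011·(0.990500+0.964900+0.945300))/(1+42/2011) = 4601/5000 ≈ 0.920200
step 5 [5y] bond c/1=3/40: DF=(98313/80000 − 3/40·(0.990500+0.964900+0.945300+0.920200))/(1+3/40) = 4383/5000 ≈ 0.876600

1 1 1981/2000
2 2 9649/10000
3 3 9453/10000
4 4 4601/5000
5 5 4383/5000
DF(3y) = 9453/10000 ≈ 0.945300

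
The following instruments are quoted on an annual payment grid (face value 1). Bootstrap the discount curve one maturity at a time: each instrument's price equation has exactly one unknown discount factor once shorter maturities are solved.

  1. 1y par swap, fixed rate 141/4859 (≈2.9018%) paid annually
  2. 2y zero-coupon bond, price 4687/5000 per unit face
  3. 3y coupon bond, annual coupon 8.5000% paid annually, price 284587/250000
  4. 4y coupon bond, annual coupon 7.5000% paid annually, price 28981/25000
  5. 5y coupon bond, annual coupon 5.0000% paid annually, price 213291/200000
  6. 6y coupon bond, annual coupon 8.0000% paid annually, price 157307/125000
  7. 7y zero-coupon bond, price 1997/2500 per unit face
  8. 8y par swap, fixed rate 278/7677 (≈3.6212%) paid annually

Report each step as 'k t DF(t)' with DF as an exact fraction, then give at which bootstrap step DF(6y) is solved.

1 1 4859/5000
2 2 4687/5000
3 3 2249/2500
4 4 1103/1250
5 5 8399/10000
6 6 1037/1250
7 7 1997/2500
8 8 3749/5000
DF(6y) is solved at step 6

step 1 [1y] swap r/1=141/4859: DF=(1 − 141/4859·(0))/(1+141/4859) = 4859/5000 ≈ 0.971800
step 2 [2y] zero: DF = P = 4687/5000 ≈ 0.937400
step 3 [3y] bond c/1=17/200: DF=(284587/250000 − 17/200·(0.971800+0.937400))/(1+17/200) = 2249/2500 ≈ 0.899600
step 4 [4y] bond c/1=3/40: DF=(28981/25000 − 3/40·(0.971800+0.937400+0.899600))/(1+3/40) = 1103/1250 ≈ 0.882400
step 5 [5y] bond c/1=1/20: DF=(213291/200000 − 1/20·(0.971800+0.937400+0.899600+0.882400))/(1+1/20) = 8399/10000 ≈ 0.839900
step 6 [6y] bond c/1=2/25: DF=(157307/125000 − 2/25·(0.971800+0.937400+0.899600+0.882400+0.839900))/(1+2/25) = 1037/1250 ≈ 0.829600
step 7 [7y] zero: DF = P = 1997/2500 ≈ 0.798800
step 8 [8y] swap r/1=278/7677: DF=(1 − 278/7677·(0.971800+0.937400+0.899600+0.882400+0.839900+0.829600+0.798800))/(1+278/7677) = 3749/5000 ≈ 0.749800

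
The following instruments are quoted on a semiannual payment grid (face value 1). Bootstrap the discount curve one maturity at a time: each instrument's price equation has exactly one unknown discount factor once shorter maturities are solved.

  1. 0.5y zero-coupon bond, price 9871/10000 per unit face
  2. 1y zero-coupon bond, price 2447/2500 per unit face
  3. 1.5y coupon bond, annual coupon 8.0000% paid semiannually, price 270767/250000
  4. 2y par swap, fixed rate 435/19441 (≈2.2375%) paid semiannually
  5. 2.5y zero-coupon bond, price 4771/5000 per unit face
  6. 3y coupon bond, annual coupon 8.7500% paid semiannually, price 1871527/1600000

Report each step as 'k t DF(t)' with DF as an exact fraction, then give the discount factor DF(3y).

1 1/2 9871/10000
2 1 2447/2500
3 3/2 4829/5000
4 2 1913/2000
5 5/2 4771/5000
6 3 9177/10000
DF(3y) = 9177/10000 ≈ 0.917700

step 1 [0.5y] zero: DF = P = 9871/10000 ≈ 0.987100
step 2 [1y] zero: DF = P = 2447/2500 ≈ 0.978800
step 3 [1.5y] bond c/2=1/25: DF=(270767/250000 − 1/25·(0.987100+0.978800))/(1+1/25) = 4829/5000 ≈ 0.965800
step 4 [2y] swap r/2=435/38882: DF=(1 − 435/38882·(0.987100+0.978800+0.965800))/(1+435/38882) = 1913/2000 ≈ 0.956500
step 5 [2.5y] zero: DF = P = 4771/5000 ≈ 0.954200
step 6 [3y] bond c/2=7/160: DF=(1871527/1600000 − 7/160·(0.987100+0.978800+0.965800+0.956500+0.954200))/(1+7/160) = 9177/10000 ≈ 0.917700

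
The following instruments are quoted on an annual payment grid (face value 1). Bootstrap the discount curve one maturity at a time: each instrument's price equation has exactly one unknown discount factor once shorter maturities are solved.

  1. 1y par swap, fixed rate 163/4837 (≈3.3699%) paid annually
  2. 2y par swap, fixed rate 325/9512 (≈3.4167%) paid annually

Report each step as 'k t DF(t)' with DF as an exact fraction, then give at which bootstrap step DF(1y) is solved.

step 1 [1y] swap r/1=163/4837: DF=(1 − 163/4837·(0))/(1+163/4837) = 4837/5000 ≈ 0.967400
step 2 [2y] swap r/1=325/9512: DF=(1 − 325/9512·(0.967400))/(1+325/9512) = 187/200 ≈ 0.935000

1 1 4837/5000
2 2 187/200
DF(1y) is solved at step 1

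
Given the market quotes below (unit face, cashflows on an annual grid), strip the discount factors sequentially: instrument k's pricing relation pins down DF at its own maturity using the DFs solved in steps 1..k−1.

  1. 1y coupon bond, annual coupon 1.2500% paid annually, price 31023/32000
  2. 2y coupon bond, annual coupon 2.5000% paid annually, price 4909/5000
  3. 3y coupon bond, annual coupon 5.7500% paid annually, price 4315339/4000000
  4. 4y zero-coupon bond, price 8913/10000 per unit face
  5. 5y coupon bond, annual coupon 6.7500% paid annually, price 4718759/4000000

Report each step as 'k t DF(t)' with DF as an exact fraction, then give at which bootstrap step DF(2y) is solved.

1 1 383/400
2 2 1869/2000
3 3 9173/10000
4 4 8913/10000
5 5 8711/10000
DF(2y) is solved at step 2

step 1 [1y] bond c/1=1/80: DF=(31023/32000 − 1/80·(0))/(1+1/80) = 383/400 ≈ 0.957500
step 2 [2y] bond c/1=1/40: DF=(4909/5000 − 1/40·(0.957500))/(1+1/40) = 1869/2000 ≈ 0.934500
step 3 [3y] bond c/1=23/400: DF=(4315339/4000000 − 23/400·(0.957500+0.934500))/(1+23/400) = 9173/10000 ≈ 0.917300
step 4 [4y] zero: DF = P = 8913/10000 ≈ 0.891300
step 5 [5y] bond c/1=27/400: DF=(4718759/4000000 − 27/400·(0.957500+0.934500+0.917300+0.891300))/(1+27/400) = 8711/10000 ≈ 0.871100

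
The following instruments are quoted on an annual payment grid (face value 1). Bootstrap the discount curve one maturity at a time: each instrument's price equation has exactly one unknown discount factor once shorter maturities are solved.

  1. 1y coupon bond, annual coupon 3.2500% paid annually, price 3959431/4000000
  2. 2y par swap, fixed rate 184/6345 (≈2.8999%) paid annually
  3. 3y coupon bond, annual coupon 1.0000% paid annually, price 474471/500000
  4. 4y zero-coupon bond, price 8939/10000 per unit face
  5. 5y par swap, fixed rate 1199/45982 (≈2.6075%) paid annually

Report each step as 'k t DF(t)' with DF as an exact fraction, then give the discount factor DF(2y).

1 1 9587/10000
2 2 1181/1250
3 3 9207/10000
4 4 8939/10000
5 5 8801/10000
DF(2y) = 1181/1250 ≈ 0.944800

step 1 [1y] bond c/1=13/400: DF=(3959431/4000000 − 13/400·(0))/(1+13/400) = 9587/10000 ≈ 0.958700
step 2 [2y] swap r/1=184/6345: DF=(1 − 184/6345·(0.958700))/(1+184/6345) = 1181/1250 ≈ 0.944800
step 3 [3y] bond c/1=1/100: DF=(474471/500000 − 1/100·(0.958700+0.944800))/(1+1/100) = 9207/10000 ≈ 0.920700
step 4 [4y] zero: DF = P = 8939/10000 ≈ 0.893900
step 5 [5y] swap r/1=1199/45982: DF=(1 − 1199/45982·(0.958700+0.944800+0.920700+0.893900))/(1+1199/45982) = 8801/10000 ≈ 0.880100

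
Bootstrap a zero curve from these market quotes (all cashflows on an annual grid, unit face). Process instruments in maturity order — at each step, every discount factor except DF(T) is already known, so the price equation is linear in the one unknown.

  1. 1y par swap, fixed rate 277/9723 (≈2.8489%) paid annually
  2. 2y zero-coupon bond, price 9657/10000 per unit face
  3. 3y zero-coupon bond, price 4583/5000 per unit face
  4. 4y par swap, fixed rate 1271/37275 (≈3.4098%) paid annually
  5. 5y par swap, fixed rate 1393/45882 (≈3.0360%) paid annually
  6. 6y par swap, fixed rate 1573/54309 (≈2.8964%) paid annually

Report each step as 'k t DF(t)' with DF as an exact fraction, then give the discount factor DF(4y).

step 1 [1y] swap r/1=277/9723: DF=(1 − 277/9723·(0))/(1+277/9723) = 9723/10000 ≈ 0.972300
step 2 [2y] zero: DF = P = 9657/10000 ≈ 0.965700
step 3 [3y] zero: DF = P = 4583/5000 ≈ 0.916600
step 4 [4y] swap r/1=1271/37275: DF=(1 − 1271/37275·(0.972300+0.965700+0.916600))/(1+1271/37275) = 8729/10000 ≈ 0.872900
step 5 [5y] swap r/1=1393/45882: DF=(1 − 1393/45882·(0.972300+0.965700+0.916600+0.872900))/(1+1393/45882) = 8607/10000 ≈ 0.860700
step 6 [6y] swap r/1=1573/54309: DF=(1 − 1573/54309·(0.972300+0.965700+0.916600+0.872900+0.860700))/(1+1573/54309) = 8427/10000 ≈ 0.842700

1 1 9723/10000
2 2 9657/10000
3 3 4583/5000
4 4 8729/10000
5 5 8607/10000
6 6 8427/10000
DF(4y) = 8729/10000 ≈ 0.872900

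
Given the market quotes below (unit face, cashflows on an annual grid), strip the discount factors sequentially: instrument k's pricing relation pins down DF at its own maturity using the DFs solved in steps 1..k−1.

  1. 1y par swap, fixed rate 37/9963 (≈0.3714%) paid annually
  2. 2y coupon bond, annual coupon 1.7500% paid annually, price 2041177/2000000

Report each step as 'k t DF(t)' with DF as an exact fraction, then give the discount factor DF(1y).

1 1 9963/10000
2 2 9859/10000
DF(1y) = 9963/10000 ≈ 0.996300

step 1 [1y] swap r/1=37/9963: DF=(1 − 37/9963·(0))/(1+37/9963) = 9963/10000 ≈ 0.996300
step 2 [2y] bond c/1=7/400: DF=(2041177/2000000 − 7/400·(0.996300))/(1+7/400) = 9859/10000 ≈ 0.985900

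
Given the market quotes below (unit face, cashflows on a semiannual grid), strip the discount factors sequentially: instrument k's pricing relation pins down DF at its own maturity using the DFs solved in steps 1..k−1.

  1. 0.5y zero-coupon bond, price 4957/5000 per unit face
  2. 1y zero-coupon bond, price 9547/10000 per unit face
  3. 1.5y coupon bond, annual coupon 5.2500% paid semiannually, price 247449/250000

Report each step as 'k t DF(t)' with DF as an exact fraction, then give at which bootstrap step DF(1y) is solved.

step 1 [0.5y] zero: DF = P = 4957/5000 ≈ 0.991400
step 2 [1y] zero: DF = P = 9547/10000 ≈ 0.954700
step 3 [1.5y] bond c/2=21/800: DF=(247449/250000 − 21/800·(0.991400+0.954700))/(1+21/800) = 9147/10000 ≈ 0.914700

1 1/2 4957/5000
2 1 9547/10000
3 3/2 9147/10000
DF(1y) is solved at step 2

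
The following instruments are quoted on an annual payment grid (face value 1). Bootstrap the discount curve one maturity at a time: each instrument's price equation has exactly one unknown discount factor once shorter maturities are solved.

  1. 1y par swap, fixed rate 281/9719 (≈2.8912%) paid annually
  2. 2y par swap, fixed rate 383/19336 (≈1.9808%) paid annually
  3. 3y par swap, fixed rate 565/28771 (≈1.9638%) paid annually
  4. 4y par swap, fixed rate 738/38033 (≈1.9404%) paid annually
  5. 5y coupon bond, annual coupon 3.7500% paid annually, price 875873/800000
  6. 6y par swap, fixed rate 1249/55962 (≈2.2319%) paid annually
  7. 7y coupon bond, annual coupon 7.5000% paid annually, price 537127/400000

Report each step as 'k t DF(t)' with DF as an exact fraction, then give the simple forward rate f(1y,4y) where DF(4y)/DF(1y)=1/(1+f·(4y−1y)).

step 1 [1y] swap r/1=281/9719: DF=(1 − 281/9719·(0))/(1+281/9719) = 9719/10000 ≈ 0.971900
step 2 [2y] swap r/1=383/19336: DF=(1 − 383/19336·(0.971900))/(1+383/19336) = 9617/10000 ≈ 0.961700
step 3 [3y] swap r/1=565/28771: DF=(1 − 565/28771·(0.971900+0.961700))/(1+565/28771) = 1887/2000 ≈ 0.943500
step 4 [4y] swap r/1=738/38033: DF=(1 − 738/38033·(0.971900+0.961700+0.943500))/(1+738/38033) = 4631/5000 ≈ 0.926200
step 5 [5y] bond c/1=3/80: DF=(875873/800000 − 3/80·(0.971900+0.961700+0.943500+0.926200))/(1+3/80) = 4589/5000 ≈ 0.917800
step 6 [6y] swap r/1=1249/55962: DF=(1 − 1249/55962·(0.971900+0.961700+0.943500+0.926200+0.917800))/(1+1249/55962) = 8751/10000 ≈ 0.875100
step 7 [7y] bond c/1=3/40: DF=(537127/400000 − 3/40·(0.971900+0.961700+0.943500+0.926200+0.917800+0.875100))/(1+3/40) = 8587/10000 ≈ 0.858700

1 1 9719/10000
2 2 9617/10000
3 3 1887/2000
4 4 4631/5000
5 5 4589/5000
6 6 8751/10000
7 7 8587/10000
f(1y,4y) = ((9719/10000)/(4631/5000) − 1)/(3) = 457/27786 ≈ 1.6447%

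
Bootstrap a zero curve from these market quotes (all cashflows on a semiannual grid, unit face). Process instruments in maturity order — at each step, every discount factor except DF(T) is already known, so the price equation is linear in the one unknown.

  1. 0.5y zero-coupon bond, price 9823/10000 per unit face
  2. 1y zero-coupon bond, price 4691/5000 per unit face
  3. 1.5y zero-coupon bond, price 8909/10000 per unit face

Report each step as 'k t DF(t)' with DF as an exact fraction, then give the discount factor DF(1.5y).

1 1/2 9823/10000
2 1 4691/5000
3 3/2 8909/10000
DF(1.5y) = 8909/10000 ≈ 0.890900

step 1 [0.5y] zero: DF = P = 9823/10000 ≈ 0.982300
step 2 [1y] zero: DF = P = 4691/5000 ≈ 0.938200
step 3 [1.5y] zero: DF = P = 8909/10000 ≈ 0.890900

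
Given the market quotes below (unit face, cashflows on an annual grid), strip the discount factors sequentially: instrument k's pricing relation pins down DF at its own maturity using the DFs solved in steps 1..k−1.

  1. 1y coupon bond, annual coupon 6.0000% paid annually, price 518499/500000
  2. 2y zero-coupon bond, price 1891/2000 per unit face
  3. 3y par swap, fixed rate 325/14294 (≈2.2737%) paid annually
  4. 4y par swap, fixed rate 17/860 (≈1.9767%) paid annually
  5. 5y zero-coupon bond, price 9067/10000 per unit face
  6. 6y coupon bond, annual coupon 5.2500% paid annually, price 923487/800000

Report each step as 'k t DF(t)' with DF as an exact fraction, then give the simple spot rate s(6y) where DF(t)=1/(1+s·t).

1 1 9783/10000
2 2 1891/2000
3 3 187/200
4 4 2313/2500
5 5 9067/10000
6 6 2157/2500
s(6y) = (1/(2157/2500) − 1)/(6) = 343/12942 ≈ 2.6503%

step 1 [1y] bond c/1=3/50: DF=(518499/500000 − 3/50·(0))/(1+3/50) = 9783/10000 ≈ 0.978300
step 2 [2y] zero: DF = P = 1891/2000 ≈ 0.945500
step 3 [3y] swap r/1=325/14294: DF=(1 − 325/14294·(0.978300+0.945500))/(1+325/14294) = 187/200 ≈ 0.935000
step 4 [4y] swap r/1=17/860: DF=(1 − 17/860·(0.978300+0.945500+0.935000))/(1+17/860) = 2313/2500 ≈ 0.925200
step 5 [5y] zero: DF = P = 9067/10000 ≈ 0.906700
step 6 [6y] bond c/1=21/400: DF=(923487/800000 − 21/400·(0.978300+0.945500+0.935000+0.925200+0.906700))/(1+21/400) = 2157/2500 ≈ 0.862800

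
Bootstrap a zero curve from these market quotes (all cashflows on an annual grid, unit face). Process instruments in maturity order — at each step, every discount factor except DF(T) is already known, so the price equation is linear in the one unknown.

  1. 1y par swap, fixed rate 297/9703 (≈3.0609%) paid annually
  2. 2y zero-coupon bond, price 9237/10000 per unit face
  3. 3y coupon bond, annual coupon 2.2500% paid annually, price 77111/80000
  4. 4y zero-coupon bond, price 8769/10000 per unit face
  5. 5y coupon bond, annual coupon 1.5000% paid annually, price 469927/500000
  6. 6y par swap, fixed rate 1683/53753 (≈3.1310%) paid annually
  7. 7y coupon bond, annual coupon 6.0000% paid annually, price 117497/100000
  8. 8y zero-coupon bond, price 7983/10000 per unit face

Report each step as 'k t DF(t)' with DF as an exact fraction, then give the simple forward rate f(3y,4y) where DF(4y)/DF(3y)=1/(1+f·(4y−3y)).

step 1 [1y] swap r/1=297/9703: DF=(1 − 297/9703·(0))/(1+297/9703) = 9703/10000 ≈ 0.970300
step 2 [2y] zero: DF = P = 9237/10000 ≈ 0.923700
step 3 [3y] bond c/1=9/400: DF=(77111/80000 − 9/400·(0.970300+0.923700))/(1+9/400) = 901/1000 ≈ 0.901000
step 4 [4y] zero: DF = P = 8769/10000 ≈ 0.876900
step 5 [5y] bond c/1=3/200: DF=(469927/500000 − 3/200·(0.970300+0.923700+0.901000+0.876900))/(1+3/200) = 8717/10000 ≈ 0.871700
step 6 [6y] swap r/1=1683/53753: DF=(1 − 1683/53753·(0.970300+0.923700+0.901000+0.876900+0.871700))/(1+1683/53753) = 8317/10000 ≈ 0.831700
step 7 [7y] bond c/1=3/50: DF=(117497/100000 − 3/50·(0.970300+0.923700+0.901000+0.876900+0.871700+0.831700))/(1+3/50) = 4021/5000 ≈ 0.804200
step 8 [8y] zero: DF = P = 7983/10000 ≈ 0.798300

1 1 9703/10000
2 2 9237/10000
3 3 901/1000
4 4 8769/10000
5 5 8717/10000
6 6 8317/10000
7 7 4021/5000
8 8 7983/10000
f(3y,4y) = ((901/1000)/(8769/10000) − 1)/(1) = 241/8769 ≈ 2.7483%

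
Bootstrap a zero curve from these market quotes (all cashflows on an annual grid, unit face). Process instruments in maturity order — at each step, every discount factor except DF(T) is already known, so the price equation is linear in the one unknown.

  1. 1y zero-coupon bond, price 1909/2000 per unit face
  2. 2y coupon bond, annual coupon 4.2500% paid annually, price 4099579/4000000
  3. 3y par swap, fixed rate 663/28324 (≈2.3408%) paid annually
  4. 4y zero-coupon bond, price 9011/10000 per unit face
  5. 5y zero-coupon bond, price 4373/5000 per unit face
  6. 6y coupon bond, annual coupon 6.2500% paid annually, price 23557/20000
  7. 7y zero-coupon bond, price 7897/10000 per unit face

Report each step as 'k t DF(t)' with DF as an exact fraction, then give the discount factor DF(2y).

1 1 1909/2000
2 2 4721/5000
3 3 9337/10000
4 4 9011/10000
5 5 4373/5000
6 6 67/80
7 7 7897/10000
DF(2y) = 4721/5000 ≈ 0.944200

step 1 [1y] zero: DF = P = 1909/2000 ≈ 0.954500
step 2 [2y] bond c/1=17/400: DF=(4099579/4000000 − 17/400·(0.954500))/(1+17/400) = 4721/5000 ≈ 0.944200
step 3 [3y] swap r/1=663/28324: DF=(1 − 663/28324·(0.954500+0.944200))/(1+663/28324) = 9337/10000 ≈ 0.933700
step 4 [4y] zero: DF = P = 9011/10000 ≈ 0.901100
step 5 [5y] zero: DF = P = 4373/5000 ≈ 0.874600
step 6 [6y] bond c/1=1/16: DF=(23557/20000 − 1/16·(0.954500+0.944200+0.933700+0.901100+0.874600))/(1+1/16) = 67/80 ≈ 0.837500
step 7 [7y] zero: DF = P = 7897/10000 ≈ 0.789700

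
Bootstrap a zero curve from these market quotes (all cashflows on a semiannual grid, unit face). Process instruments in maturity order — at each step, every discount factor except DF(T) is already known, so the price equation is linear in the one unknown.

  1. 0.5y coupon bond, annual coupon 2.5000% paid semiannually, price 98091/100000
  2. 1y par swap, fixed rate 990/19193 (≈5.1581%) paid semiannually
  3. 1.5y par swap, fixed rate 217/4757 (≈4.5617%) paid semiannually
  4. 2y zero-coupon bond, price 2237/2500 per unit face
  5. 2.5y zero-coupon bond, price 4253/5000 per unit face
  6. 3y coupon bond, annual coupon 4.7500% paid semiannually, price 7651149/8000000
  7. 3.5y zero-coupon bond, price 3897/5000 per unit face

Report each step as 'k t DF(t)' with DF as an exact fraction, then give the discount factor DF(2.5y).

step 1 [0.5y] bond c/2=1/80: DF=(98091/100000 − 1/80·(0))/(1+1/80) = 1211/1250 ≈ 0.968800
step 2 [1y] swap r/2=495/19193: DF=(1 − 495/19193·(0.968800))/(1+495/19193) = 1901/2000 ≈ 0.950500
step 3 [1.5y] swap r/2=217/9514: DF=(1 − 217/9514·(0.968800+0.950500))/(1+217/9514) = 9349/10000 ≈ 0.934900
step 4 [2y] zero: DF = P = 2237/2500 ≈ 0.894800
step 5 [2.5y] zero: DF = P = 4253/5000 ≈ 0.850600
step 6 [3y] bond c/2=19/800: DF=(7651149/8000000 − 19/800·(0.968800+0.950500+0.934900+0.894800+0.850600))/(1+19/800) = 331/400 ≈ 0.827500
step 7 [3.5y] zero: DF = P = 3897/5000 ≈ 0.779400

1 1/2 1211/1250
2 1 1901/2000
3 3/2 9349/10000
4 2 2237/2500
5 5/2 4253/5000
6 3 331/400
7 7/2 3897/5000
DF(2.5y) = 4253/5000 ≈ 0.850600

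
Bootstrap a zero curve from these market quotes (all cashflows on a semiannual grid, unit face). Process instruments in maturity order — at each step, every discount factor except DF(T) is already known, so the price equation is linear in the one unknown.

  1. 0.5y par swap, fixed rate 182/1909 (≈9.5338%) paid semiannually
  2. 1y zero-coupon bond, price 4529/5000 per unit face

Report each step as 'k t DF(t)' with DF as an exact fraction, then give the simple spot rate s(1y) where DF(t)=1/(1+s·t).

1 1/2 1909/2000
2 1 4529/5000
s(1y) = (1/(4529/5000) − 1)/(1) = 471/4529 ≈ 10.3996%

step 1 [0.5y] swap r/2=91/1909: DF=(1 − 91/1909·(0))/(1+91/1909) = 1909/2000 ≈ 0.954500
step 2 [1y] zero: DF = P = 4529/5000 ≈ 0.905800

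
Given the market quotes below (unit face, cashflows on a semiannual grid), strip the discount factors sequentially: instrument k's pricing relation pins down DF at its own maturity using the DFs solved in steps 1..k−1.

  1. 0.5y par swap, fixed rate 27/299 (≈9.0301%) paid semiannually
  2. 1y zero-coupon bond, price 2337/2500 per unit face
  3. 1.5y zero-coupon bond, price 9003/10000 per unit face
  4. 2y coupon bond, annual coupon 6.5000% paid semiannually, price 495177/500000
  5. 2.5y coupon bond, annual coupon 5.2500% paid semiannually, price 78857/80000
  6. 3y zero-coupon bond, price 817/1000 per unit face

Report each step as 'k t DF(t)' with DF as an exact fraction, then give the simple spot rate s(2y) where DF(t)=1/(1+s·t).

step 1 [0.5y] swap r/2=27/598: DF=(1 − 27/598·(0))/(1+27/598) = 598/625 ≈ 0.956800
step 2 [1y] zero: DF = P = 2337/2500 ≈ 0.934800
step 3 [1.5y] zero: DF = P = 9003/10000 ≈ 0.900300
step 4 [2y] bond c/2=13/400: DF=(495177/500000 − 13/400·(0.956800+0.934800+0.900300))/(1+13/400) = 8713/10000 ≈ 0.871300
step 5 [2.5y] bond c/2=21/800: DF=(78857/80000 − 21/800·(0.956800+0.934800+0.900300+0.871300))/(1+21/800) = 2167/2500 ≈ 0.866800
step 6 [3y] zero: DF = P = 817/1000 ≈ 0.817000

1 1/2 598/625
2 1 2337/2500
3 3/2 9003/10000
4 2 8713/10000
5 5/2 2167/2500
6 3 817/1000
s(2y) = (1/(8713/10000) − 1)/(2) = 1287/17426 ≈ 7.3855%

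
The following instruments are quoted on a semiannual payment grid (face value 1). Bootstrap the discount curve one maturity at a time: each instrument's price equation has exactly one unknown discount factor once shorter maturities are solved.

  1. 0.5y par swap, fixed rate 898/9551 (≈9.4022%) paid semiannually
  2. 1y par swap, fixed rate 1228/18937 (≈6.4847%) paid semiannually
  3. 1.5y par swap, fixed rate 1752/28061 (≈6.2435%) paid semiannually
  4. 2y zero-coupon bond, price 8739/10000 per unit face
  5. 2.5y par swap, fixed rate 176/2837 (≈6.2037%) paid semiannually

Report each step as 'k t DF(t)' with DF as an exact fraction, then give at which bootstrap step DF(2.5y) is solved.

step 1 [0.5y] swap r/2=449/9551: DF=(1 − 449/9551·(0))/(1+449/9551) = 9551/10000 ≈ 0.955100
step 2 [1y] swap r/2=614/18937: DF=(1 − 614/18937·(0.955100))/(1+614/18937) = 4693/5000 ≈ 0.938600
step 3 [1.5y] swap r/2=876/28061: DF=(1 − 876/28061·(0.955100+0.938600))/(1+876/28061) = 2281/2500 ≈ 0.912400
step 4 [2y] zero: DF = P = 8739/10000 ≈ 0.873900
step 5 [2.5y] swap r/2=88/2837: DF=(1 − 88/2837·(0.955100+0.938600+0.912400+0.873900))/(1+88/2837) = 537/625 ≈ 0.859200

1 1/2 9551/10000
2 1 4693/5000
3 3/2 2281/2500
4 2 8739/10000
5 5/2 537/625
DF(2.5y) is solved at step 5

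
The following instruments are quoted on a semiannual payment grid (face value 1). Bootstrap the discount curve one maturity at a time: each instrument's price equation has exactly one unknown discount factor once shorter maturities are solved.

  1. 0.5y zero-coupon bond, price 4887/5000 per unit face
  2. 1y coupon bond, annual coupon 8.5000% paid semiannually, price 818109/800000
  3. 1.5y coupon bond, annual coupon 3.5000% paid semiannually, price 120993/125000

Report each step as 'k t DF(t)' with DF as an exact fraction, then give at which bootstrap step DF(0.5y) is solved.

1 1/2 4887/5000
2 1 9411/10000
3 3/2 9183/10000
DF(0.5y) is solved at step 1

step 1 [0.5y] zero: DF = P = 4887/5000 ≈ 0.977400
step 2 [1y] bond c/2=17/400: DF=(818109/800000 − 17/400·(0.977400))/(1+17/400) = 9411/10000 ≈ 0.941100
step 3 [1.5y] bond c/2=7/400: DF=(120993/125000 − 7/400·(0.977400+0.941100))/(1+7/400) = 9183/10000 ≈ 0.918300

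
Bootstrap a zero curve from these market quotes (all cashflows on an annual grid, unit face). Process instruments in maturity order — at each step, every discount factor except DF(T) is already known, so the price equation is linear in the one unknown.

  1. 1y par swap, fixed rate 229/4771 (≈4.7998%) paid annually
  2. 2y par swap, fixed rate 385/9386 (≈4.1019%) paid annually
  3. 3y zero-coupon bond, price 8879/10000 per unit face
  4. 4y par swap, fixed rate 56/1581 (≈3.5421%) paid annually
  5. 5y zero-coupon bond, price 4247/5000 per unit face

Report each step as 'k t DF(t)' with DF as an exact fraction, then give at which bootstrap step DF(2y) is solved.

1 1 4771/5000
2 2 923/1000
3 3 8879/10000
4 4 1089/1250
5 5 4247/5000
DF(2y) is solved at step 2

step 1 [1y] swap r/1=229/4771: DF=(1 − 229/4771·(0))/(1+229/4771) = 4771/5000 ≈ 0.954200
step 2 [2y] swap r/1=385/9386: DF=(1 − 385/9386·(0.954200))/(1+385/9386) = 923/1000 ≈ 0.923000
step 3 [3y] zero: DF = P = 8879/10000 ≈ 0.887900
step 4 [4y] swap r/1=56/1581: DF=(1 − 56/1581·(0.954200+0.923000+0.887900))/(1+56/1581) = 1089/1250 ≈ 0.871200
step 5 [5y] zero: DF = P = 4247/5000 ≈ 0.849400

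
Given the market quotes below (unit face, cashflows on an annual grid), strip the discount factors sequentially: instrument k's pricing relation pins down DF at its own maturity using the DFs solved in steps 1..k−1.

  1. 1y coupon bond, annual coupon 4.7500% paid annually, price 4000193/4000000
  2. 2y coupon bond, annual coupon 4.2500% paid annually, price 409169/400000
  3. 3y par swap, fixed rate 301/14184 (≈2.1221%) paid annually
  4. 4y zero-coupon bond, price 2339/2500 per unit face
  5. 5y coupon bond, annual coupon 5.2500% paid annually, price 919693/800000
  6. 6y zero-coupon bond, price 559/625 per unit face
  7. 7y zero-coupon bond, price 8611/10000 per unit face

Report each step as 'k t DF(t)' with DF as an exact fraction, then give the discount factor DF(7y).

1 1 9547/10000
2 2 9423/10000
3 3 4699/5000
4 4 2339/2500
5 5 9041/10000
6 6 559/625
7 7 8611/10000
DF(7y) = 8611/10000 ≈ 0.861100

step 1 [1y] bond c/1=19/400: DF=(4000193/4000000 − 19/400·(0))/(1+19/400) = 9547/10000 ≈ 0.954700
step 2 [2y] bond c/1=17/400: DF=(409169/400000 − 17/400·(0.954700))/(1+17/400) = 9423/10000 ≈ 0.942300
step 3 [3y] swap r/1=301/14184: DF=(1 − 301/14184·(0.954700+0.942300))/(1+301/14184) = 4699/5000 ≈ 0.939800
step 4 [4y] zero: DF = P = 2339/2500 ≈ 0.935600
step 5 [5y] bond c/1=21/400: DF=(919693/800000 − 21/400·(0.954700+0.942300+0.939800+0.935600))/(1+21/400) = 9041/10000 ≈ 0.904100
step 6 [6y] zero: DF = P = 559/625 ≈ 0.894400
step 7 [7y] zero: DF = P = 8611/10000 ≈ 0.861100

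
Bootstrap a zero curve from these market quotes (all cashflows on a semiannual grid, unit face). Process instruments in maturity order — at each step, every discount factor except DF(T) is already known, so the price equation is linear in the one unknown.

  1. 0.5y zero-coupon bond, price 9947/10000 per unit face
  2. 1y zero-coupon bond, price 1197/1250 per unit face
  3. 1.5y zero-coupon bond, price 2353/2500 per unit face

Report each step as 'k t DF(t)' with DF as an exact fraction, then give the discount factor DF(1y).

step 1 [0.5y] zero: DF = P = 9947/10000 ≈ 0.994700
step 2 [1y] zero: DF = P = 1197/1250 ≈ 0.957600
step 3 [1.5y] zero: DF = P = 2353/2500 ≈ 0.941200

1 1/2 9947/10000
2 1 1197/1250
3 3/2 2353/2500
DF(1y) = 1197/1250 ≈ 0.957600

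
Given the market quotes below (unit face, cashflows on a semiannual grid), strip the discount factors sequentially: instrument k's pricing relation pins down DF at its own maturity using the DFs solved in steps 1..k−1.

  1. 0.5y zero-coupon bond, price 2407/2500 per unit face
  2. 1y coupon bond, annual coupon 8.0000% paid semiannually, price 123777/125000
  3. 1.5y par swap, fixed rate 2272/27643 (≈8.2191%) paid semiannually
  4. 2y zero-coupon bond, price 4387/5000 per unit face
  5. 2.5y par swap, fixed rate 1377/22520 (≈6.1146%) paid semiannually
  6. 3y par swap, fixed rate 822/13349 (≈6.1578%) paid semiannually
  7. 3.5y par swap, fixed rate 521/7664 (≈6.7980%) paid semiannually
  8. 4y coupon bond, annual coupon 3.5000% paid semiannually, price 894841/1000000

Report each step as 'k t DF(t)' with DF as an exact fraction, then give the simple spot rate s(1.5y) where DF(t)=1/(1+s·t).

1 1/2 2407/2500
2 1 9151/10000
3 3/2 554/625
4 2 4387/5000
5 5/2 8623/10000
6 3 2089/2500
7 7/2 1979/2500
8 4 387/500
s(1.5y) = (1/(554/625) − 1)/(3/2) = 71/831 ≈ 8.5439%

step 1 [0.5y] zero: DF = P = 2407/2500 ≈ 0.962800
step 2 [1y] bond c/2=1/25: DF=(123777/125000 − 1/25·(0.962800))/(1+1/25) = 9151/10000 ≈ 0.915100
step 3 [1.5y] swap r/2=1136/27643: DF=(1 − 1136/27643·(0.962800+0.915100))/(1+1136/27643) = 554/625 ≈ 0.886400
step 4 [2y] zero: DF = P = 4387/5000 ≈ 0.877400
step 5 [2.5y] swap r/2=1377/45040: DF=(1 − 1377/45040·(0.962800+0.915100+0.886400+0.877400))/(1+1377/45040) = 8623/10000 ≈ 0.862300
step 6 [3y] swap r/2=411/13349: DF=(1 − 411/13349·(0.962800+0.915100+0.886400+0.877400+0.862300))/(1+411/13349) = 2089/2500 ≈ 0.835600
step 7 [3.5y] swap r/2=521/15328: DF=(1 − 521/15328·(0.962800+0.915100+0.886400+0.877400+0.862300+0.835600))/(1+521/15328) = 1979/2500 ≈ 0.791600
step 8 [4y] bond c/2=7/400: DF=(894841/1000000 − 7/400·(0.962800+0.915100+0.886400+0.877400+0.862300+0.835600+0.791600))/(1+7/400) = 387/500 ≈ 0.774000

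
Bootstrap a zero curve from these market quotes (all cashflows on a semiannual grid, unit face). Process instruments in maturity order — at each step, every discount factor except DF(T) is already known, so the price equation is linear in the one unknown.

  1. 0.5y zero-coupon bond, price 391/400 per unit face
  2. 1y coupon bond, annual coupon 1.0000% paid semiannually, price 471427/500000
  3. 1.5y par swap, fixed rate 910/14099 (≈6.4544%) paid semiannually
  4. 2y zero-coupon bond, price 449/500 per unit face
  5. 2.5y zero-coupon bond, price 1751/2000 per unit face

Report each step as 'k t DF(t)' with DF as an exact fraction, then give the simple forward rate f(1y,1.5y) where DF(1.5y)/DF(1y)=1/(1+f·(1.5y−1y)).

step 1 [0.5y] zero: DF = P = 391/400 ≈ 0.977500
step 2 [1y] bond c/2=1/200: DF=(471427/500000 − 1/200·(0.977500))/(1+1/200) = 9333/10000 ≈ 0.933300
step 3 [1.5y] swap r/2=455/14099: DF=(1 − 455/14099·(0.977500+0.933300))/(1+455/14099) = 909/1000 ≈ 0.909000
step 4 [2y] zero: DF = P = 449/500 ≈ 0.898000
step 5 [2.5y] zero: DF = P = 1751/2000 ≈ 0.875500

1 1/2 391/400
2 1 9333/10000
3 3/2 909/1000
4 2 449/500
5 5/2 1751/2000
f(1y,1.5y) = ((9333/10000)/(909/1000) − 1)/(1/2) = 27/505 ≈ 5.3465%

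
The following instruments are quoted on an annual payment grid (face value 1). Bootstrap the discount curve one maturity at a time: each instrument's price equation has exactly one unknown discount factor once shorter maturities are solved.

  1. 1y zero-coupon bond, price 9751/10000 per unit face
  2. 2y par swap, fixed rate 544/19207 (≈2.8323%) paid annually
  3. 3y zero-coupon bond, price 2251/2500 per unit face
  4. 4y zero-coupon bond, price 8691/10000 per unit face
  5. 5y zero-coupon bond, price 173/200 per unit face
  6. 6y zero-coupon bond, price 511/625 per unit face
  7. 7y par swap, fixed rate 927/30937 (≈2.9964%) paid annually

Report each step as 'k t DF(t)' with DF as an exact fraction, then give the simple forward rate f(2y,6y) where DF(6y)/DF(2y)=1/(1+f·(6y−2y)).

step 1 [1y] zero: DF = P = 9751/10000 ≈ 0.975100
step 2 [2y] swap r/1=544/19207: DF=(1 − 544/19207·(0.975100))/(1+544/19207) = 591/625 ≈ 0.945600
step 3 [3y] zero: DF = P = 2251/2500 ≈ 0.900400
step 4 [4y] zero: DF = P = 8691/10000 ≈ 0.869100
step 5 [5y] zero: DF = P = 173/200 ≈ 0.865000
step 6 [6y] zero: DF = P = 511/625 ≈ 0.817600
step 7 [7y] swap r/1=927/30937: DF=(1 − 927/30937·(0.975100+0.945600+0.900400+0.869100+0.865000+0.817600))/(1+927/30937) = 4073/5000 ≈ 0.814600

1 1 9751/10000
2 2 591/625
3 3 2251/2500
4 4 8691/10000
5 5 173/200
6 6 511/625
7 7 4073/5000
f(2y,6y) = ((591/625)/(511/625) − 1)/(4) = 20/511 ≈ 3.9139%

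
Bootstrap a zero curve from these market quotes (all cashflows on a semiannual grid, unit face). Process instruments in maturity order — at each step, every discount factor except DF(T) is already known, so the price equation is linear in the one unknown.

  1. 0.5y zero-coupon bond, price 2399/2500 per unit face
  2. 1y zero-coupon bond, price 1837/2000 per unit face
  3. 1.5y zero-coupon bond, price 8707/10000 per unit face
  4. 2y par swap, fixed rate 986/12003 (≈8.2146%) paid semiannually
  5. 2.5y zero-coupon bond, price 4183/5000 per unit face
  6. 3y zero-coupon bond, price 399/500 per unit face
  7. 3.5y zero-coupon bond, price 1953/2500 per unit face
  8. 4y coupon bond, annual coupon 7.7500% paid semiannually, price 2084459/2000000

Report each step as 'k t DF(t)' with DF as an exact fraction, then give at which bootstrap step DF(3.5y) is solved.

1 1/2 2399/2500
2 1 1837/2000
3 3/2 8707/10000
4 2 8521/10000
5 5/2 4183/5000
6 3 399/500
7 7/2 1953/2500
8 4 7789/10000
DF(3.5y) is solved at step 7

step 1 [0.5y] zero: DF = P = 2399/2500 ≈ 0.959600
step 2 [1y] zero: DF = P = 1837/2000 ≈ 0.918500
step 3 [1.5y] zero: DF = P = 8707/10000 ≈ 0.870700
step 4 [2y] swap r/2=493/12003: DF=(1 − 493/12003·(0.959600+0.918500+0.870700))/(1+493/12003) = 8521/10000 ≈ 0.852100
step 5 [2.5y] zero: DF = P = 4183/5000 ≈ 0.836600
step 6 [3y] zero: DF = P = 399/500 ≈ 0.798000
step 7 [3.5y] zero: DF = P = 1953/2500 ≈ 0.781200
step 8 [4y] bond c/2=31/800: DF=(2084459/2000000 − 31/800·(0.959600+0.918500+0.870700+0.852100+0.836600+0.798000+0.781200))/(1+31/800) = 7789/10000 ≈ 0.778900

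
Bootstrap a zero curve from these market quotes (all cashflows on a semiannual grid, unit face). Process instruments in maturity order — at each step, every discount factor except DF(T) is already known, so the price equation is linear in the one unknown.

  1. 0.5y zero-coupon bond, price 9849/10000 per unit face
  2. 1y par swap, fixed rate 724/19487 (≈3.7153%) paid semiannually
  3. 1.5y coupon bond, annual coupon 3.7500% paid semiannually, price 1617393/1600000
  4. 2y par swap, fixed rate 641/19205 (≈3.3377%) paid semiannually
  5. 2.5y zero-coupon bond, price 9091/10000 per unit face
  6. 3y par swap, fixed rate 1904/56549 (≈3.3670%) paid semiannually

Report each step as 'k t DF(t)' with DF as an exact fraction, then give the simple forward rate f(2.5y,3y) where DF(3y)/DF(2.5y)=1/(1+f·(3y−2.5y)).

1 1/2 9849/10000
2 1 4819/5000
3 3/2 2391/2500
4 2 9359/10000
5 5/2 9091/10000
6 3 1131/1250
f(2.5y,3y) = ((9091/10000)/(1131/1250) − 1)/(1/2) = 43/4524 ≈ 0.9505%

step 1 [0.5y] zero: DF = P = 9849/10000 ≈ 0.984900
step 2 [1y] swap r/2=362/19487: DF=(1 − 362/19487·(0.984900))/(1+362/19487) = 4819/5000 ≈ 0.963800
step 3 [1.5y] bond c/2=3/160: DF=(1617393/1600000 − 3/160·(0.984900+0.963800))/(1+3/160) = 2391/2500 ≈ 0.956400
step 4 [2y] swap r/2=641/38410: DF=(1 − 641/38410·(0.984900+0.963800+0.956400))/(1+641/38410) = 9359/10000 ≈ 0.935900
step 5 [2.5y] zero: DF = P = 9091/10000 ≈ 0.909100
step 6 [3y] swap r/2=952/56549: DF=(1 − 952/56549·(0.984900+0.963800+0.956400+0.935900+0.909100))/(1+952/56549) = 1131/1250 ≈ 0.904800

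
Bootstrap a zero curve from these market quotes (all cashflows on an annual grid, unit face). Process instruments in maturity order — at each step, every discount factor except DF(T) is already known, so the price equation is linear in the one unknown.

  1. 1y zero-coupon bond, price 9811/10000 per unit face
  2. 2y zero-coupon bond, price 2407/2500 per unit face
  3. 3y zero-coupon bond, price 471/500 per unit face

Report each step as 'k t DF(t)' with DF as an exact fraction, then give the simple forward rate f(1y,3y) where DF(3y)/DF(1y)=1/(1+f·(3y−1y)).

1 1 9811/10000
2 2 2407/2500
3 3 471/500
f(1y,3y) = ((9811/10000)/(471/500) − 1)/(2) = 391/18840 ≈ 2.0754%

step 1 [1y] zero: DF = P = 9811/10000 ≈ 0.981100
step 2 [2y] zero: DF = P = 2407/2500 ≈ 0.962800
step 3 [3y] zero: DF = P = 471/500 ≈ 0.942000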